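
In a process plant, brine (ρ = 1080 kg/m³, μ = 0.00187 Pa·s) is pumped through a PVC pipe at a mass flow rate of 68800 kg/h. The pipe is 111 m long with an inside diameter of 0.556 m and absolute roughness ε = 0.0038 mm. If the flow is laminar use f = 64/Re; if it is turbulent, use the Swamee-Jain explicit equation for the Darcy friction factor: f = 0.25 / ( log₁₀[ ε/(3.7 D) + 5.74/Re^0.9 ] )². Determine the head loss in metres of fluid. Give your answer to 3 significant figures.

ṁ = 68800 kg/h = 68800/3600 = 19.11 kg/s.
A = πD²/4 = π(0.556)²/4 = 0.2428 m²; mean velocity V = ṁ/(ρA) = 19.11/(1080 · 0.2428) = 0.07288 m/s.
Reynolds number Re = ρVD/μ = 1080 · 0.07288 · 0.556 / 0.00187 = 2.34e+04.
Re > 4000 → turbulent. Relative roughness ε/D = 3.8e-06/0.556 = 6.83e-06. Swamee-Jain: f = 0.25/(log₁₀[6.83e-06/3.7 + 5.74/2.34e+04^0.9])² = 0.25/(log₁₀[1.85e-06 + 0.000671])² = 0.25/(-3.172)² = 0.02484.
Darcy-Weisbach: ΔP = f(L/D)(ρV²/2) = 0.02484·(111/0.556)·(1080·0.07288²/2) = 0.02484·199.6·2.868 = 14.23 Pa.
Head loss h_f = ΔP/(ρg) = 14.23/(1080·9.81) = 0.00134 m.

h_f ≈ 0.00134 m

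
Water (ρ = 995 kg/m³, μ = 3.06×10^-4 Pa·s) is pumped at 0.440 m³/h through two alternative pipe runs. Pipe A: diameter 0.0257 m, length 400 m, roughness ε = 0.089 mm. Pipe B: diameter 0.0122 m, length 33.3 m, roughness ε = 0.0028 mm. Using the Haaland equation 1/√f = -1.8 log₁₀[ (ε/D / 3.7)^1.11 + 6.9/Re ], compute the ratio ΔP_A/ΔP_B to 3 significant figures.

ΔP_A/ΔP_B ≈ 0.417

Pipe A: V = Q/A = 0.0001222/0.0005187 = 0.2356 m/s; Re = 1.969e+04; ε/D = 0.00346; Haaland → f = 0.03201; ΔP_A = f(L/D)(ρV²/2) = 1.376e+04 Pa.
Pipe B: V = Q/A = 0.0001222/0.0001169 = 1.046 m/s; Re = 4.148e+04; ε/D = 0.00023; Haaland → f = 0.02223; ΔP_B = f(L/D)(ρV²/2) = 3.299e+04 Pa.
ΔP_A/ΔP_B = 1.376e+04/3.299e+04 = 0.417.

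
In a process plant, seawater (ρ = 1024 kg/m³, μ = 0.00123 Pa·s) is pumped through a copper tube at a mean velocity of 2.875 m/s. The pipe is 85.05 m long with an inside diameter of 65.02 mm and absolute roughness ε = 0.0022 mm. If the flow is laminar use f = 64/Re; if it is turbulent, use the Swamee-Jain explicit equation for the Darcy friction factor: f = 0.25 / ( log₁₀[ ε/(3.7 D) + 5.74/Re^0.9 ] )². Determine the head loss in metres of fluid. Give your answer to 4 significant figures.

h_f ≈ 9.139 m

Reynolds number Re = ρVD/μ = 1024 · 2.875 · 0.06502 / 0.00123 = 1.556e+05.
Re > 4000 → turbulent. Relative roughness ε/D = 2.2e-06/0.06502 = 3.38e-05. Swamee-Jain: f = 0.25/(log₁₀[3.38e-05/3.7 + 5.74/1.556e+05^0.9])² = 0.25/(log₁₀[9.14e-06 + 0.000122])² = 0.25/(-3.883)² = 0.01658.
Darcy-Weisbach: ΔP = f(L/D)(ρV²/2) = 0.01658·(85.05/0.06502)·(1024·2.875²/2) = 0.01658·1308·4232 = 9.181e+04 Pa.
Head loss h_f = ΔP/(ρg) = 9.181e+04/(1024·9.81) = 9.139 m.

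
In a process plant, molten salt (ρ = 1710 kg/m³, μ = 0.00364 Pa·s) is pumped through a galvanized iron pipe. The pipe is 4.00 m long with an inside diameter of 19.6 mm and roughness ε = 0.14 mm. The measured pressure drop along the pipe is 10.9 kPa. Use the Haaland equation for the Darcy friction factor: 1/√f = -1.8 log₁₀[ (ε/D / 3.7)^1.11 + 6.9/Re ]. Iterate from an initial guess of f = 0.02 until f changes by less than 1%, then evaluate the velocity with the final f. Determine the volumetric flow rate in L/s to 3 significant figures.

Q ≈ 0.381 L/s

Rearranging Darcy-Weisbach: V = √(2·ΔP·D/(f·L·ρ)). With ε/D = 0.00014/0.0196 = 0.00714, iterate starting from f = 0.02:
  f = 0.02 → V = √(2·1.09e+04·0.0196/(0.02·4·1710)) = 1.767 m/s; Re = ρVD/μ = 1.627e+04; f → 0.03785
  f = 0.03785 → V = 1.285 m/s; Re = 1.183e+04; f → 0.03913
  f = 0.03913 → V = 1.264 m/s; Re = 1.163e+04; f → 0.0392
Converged (Δf/f < 1%). With the final f = 0.0392: V = √(2·1.09e+04·0.0196/(0.0392·4·1710)) = 1.262 m/s.
Q = V·A = 1.262·(π/4·0.0196²) = 0.0003809 m³/s = 0.381 L/s.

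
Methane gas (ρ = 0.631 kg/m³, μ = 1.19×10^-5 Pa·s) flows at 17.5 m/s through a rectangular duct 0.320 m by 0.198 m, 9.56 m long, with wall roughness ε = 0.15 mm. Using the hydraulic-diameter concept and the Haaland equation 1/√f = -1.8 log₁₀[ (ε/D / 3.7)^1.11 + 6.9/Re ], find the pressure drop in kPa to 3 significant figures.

Hydraulic diameter D_h = 4A/P = 4·(0.32·0.198)/(2·(0.32+0.198)) = 0.2534/1.036 = 0.2446 m.
Re = ρVD_h/μ = 0.631·17.5·0.2446/1.19e-05 = 2.27e+05.
ε/D_h = 0.00015/0.2446 = 0.000613; Haaland gives 1/√f = -1.8 log₁₀[6.36e-05+3.04e-05] = 7.248, so f = 0.01903.
ΔP = f(L/D_h)(ρV²/2) = 0.01903·9.56/0.2446·96.62 = 71.87 Pa.
ΔP = 0.0719 kPa.

ΔP ≈ 0.0719 kPa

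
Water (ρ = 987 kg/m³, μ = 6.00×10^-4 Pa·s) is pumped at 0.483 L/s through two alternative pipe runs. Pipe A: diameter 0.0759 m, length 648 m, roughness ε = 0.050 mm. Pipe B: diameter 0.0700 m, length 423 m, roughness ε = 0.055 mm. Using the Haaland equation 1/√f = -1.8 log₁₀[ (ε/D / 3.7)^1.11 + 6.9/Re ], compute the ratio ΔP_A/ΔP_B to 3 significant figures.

ΔP_A/ΔP_B ≈ 1.03

Pipe A: V = Q/A = 0.000483/0.004525 = 0.1068 m/s; Re = 1.333e+04; ε/D = 0.000659; Haaland → f = 0.02955; ΔP_A = f(L/D)(ρV²/2) = 1419 Pa.
Pipe B: V = Q/A = 0.000483/0.003848 = 0.1255 m/s; Re = 1.445e+04; ε/D = 0.000786; Haaland → f = 0.0292; ΔP_B = f(L/D)(ρV²/2) = 1372 Pa.
ΔP_A/ΔP_B = 1419/1372 = 1.03.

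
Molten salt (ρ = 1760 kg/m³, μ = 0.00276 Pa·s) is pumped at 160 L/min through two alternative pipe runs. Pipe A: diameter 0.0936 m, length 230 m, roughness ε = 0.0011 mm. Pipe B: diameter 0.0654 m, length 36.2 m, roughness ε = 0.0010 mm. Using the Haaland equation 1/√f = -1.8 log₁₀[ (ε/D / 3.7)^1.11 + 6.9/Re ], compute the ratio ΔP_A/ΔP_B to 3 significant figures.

Pipe A: V = Q/A = 0.002667/0.006881 = 0.3875 m/s; Re = 2.313e+04; ε/D = 1.18e-05; Haaland → f = 0.02485; ΔP_A = f(L/D)(ρV²/2) = 8071 Pa.
Pipe B: V = Q/A = 0.002667/0.003359 = 0.7938 m/s; Re = 3.311e+04; ε/D = 1.53e-05; Haaland → f = 0.0228; ΔP_B = f(L/D)(ρV²/2) = 7000 Pa.
ΔP_A/ΔP_B = 8071/7000 = 1.15.

ΔP_A/ΔP_B ≈ 1.15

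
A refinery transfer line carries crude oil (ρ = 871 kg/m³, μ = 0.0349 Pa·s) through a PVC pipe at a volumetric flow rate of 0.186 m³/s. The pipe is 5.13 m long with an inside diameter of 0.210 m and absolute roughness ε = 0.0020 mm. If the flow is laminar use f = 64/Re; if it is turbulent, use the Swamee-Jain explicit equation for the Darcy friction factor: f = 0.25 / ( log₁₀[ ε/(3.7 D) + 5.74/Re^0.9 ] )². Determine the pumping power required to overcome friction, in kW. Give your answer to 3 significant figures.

Cross-sectional area A = πD²/4 = π(0.21)²/4 = 0.03464 m²; mean velocity V = Q/A = 0.186/0.03464 = 5.37 m/s.
Reynolds number Re = ρVD/μ = 871 · 5.37 · 0.21 / 0.0349 = 2.814e+04.
Re > 4000 → turbulent. Relative roughness ε/D = 2e-06/0.21 = 9.52e-06. Swamee-Jain: f = 0.25/(log₁₀[9.52e-06/3.7 + 5.74/2.814e+04^0.9])² = 0.25/(log₁₀[2.57e-06 + 0.000568])² = 0.25/(-3.244)² = 0.02376.
Darcy-Weisbach: ΔP = f(L/D)(ρV²/2) = 0.02376·(5.13/0.21)·(871·5.37²/2) = 0.02376·24.43·1.256e+04 = 7290 Pa.
Pumping power P = QΔP = 0.186·7290 = 1356 W = 1.36 kW.

P ≈ 1.36 kW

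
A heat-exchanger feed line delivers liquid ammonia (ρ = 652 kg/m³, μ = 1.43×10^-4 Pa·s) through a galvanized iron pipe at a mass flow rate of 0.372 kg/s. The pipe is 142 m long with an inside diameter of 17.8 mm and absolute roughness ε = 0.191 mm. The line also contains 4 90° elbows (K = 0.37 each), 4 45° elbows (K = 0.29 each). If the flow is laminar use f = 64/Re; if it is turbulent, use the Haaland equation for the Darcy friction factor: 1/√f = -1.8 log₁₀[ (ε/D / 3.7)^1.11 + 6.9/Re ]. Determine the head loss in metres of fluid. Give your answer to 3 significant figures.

A = πD²/4 = π(0.0178)²/4 = 0.0002488 m²; mean velocity V = ṁ/(ρA) = 0.372/(652 · 0.0002488) = 2.293 m/s.
Reynolds number Re = ρVD/μ = 652 · 2.293 · 0.0178 / 0.000143 = 1.861e+05.
Re > 4000 → turbulent. Relative roughness ε/D = 0.000191/0.0178 = 0.0107. Haaland: 1/√f = -1.8 log₁₀[(0.0107/3.7)^1.11 + 6.9/1.861e+05] = -1.8 log₁₀[0.00153 + 3.71e-05] = 5.051, so f = 0.03919.
Total minor-loss coefficient ΣK = 4·0.37 + 4·0.29 = 2.64.
ΔP = [f·L/D + ΣK]·(ρV²/2) = [0.03919·142/0.0178 + 2.64]·(652·2.293²/2) = [312.6 + 2.64]·1714 = 5.403e+05 Pa.
Head loss h_f = ΔP/(ρg) = 5.403e+05/(652·9.81) = 84.5 m.

h_f ≈ 84.5 m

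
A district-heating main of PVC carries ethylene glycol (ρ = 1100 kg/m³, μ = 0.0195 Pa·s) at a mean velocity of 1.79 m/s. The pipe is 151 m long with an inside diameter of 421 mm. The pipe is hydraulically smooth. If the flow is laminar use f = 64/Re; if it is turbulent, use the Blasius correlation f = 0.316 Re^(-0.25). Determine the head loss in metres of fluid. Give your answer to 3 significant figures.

h_f ≈ 1.29 m

Reynolds number Re = ρVD/μ = 1100 · 1.79 · 0.421 / 0.0195 = 4.251e+04.
Re > 4000 → turbulent. Smooth-pipe (Blasius): f = 0.316 Re^(-0.25) = 0.316/(4.251e+04)^0.25 = 0.02201.
Darcy-Weisbach: ΔP = f(L/D)(ρV²/2) = 0.02201·(151/0.421)·(1100·1.79²/2) = 0.02201·358.7·1762 = 1.391e+04 Pa.
Head loss h_f = ΔP/(ρg) = 1.391e+04/(1100·9.81) = 1.29 m.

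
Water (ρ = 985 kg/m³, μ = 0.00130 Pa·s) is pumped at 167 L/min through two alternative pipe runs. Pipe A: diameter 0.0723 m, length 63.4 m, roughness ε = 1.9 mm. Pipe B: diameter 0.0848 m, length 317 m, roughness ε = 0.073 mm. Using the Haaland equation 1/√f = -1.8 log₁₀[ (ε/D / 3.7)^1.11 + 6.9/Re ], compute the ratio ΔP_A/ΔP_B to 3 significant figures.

ΔP_A/ΔP_B ≈ 0.976

Pipe A: V = Q/A = 0.002783/0.004106 = 0.678 m/s; Re = 3.714e+04; ε/D = 0.0263; Haaland → f = 0.05514; ΔP_A = f(L/D)(ρV²/2) = 1.095e+04 Pa.
Pipe B: V = Q/A = 0.002783/0.005648 = 0.4928 m/s; Re = 3.166e+04; ε/D = 0.000861; Haaland → f = 0.02508; ΔP_B = f(L/D)(ρV²/2) = 1.122e+04 Pa.
ΔP_A/ΔP_B = 1.095e+04/1.122e+04 = 0.976.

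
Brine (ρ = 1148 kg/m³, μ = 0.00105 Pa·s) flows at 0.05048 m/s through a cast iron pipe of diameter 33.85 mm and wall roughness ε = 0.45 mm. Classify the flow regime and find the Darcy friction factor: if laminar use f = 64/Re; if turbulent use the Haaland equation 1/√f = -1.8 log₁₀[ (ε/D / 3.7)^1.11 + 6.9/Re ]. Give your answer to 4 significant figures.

f ≈ 0.03426

Re = ρVD/μ = 1148·0.05048·0.03385/0.00105 = 1868.
Re < 2300 → laminar, so f = 64/Re = 0.03426 (roughness is irrelevant in laminar flow).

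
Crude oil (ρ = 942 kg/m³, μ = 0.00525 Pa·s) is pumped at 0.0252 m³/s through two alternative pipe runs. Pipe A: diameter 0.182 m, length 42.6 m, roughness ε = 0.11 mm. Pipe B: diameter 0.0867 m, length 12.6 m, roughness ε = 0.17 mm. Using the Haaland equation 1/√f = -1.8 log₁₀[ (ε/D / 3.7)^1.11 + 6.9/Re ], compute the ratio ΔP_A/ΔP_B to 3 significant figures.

Pipe A: V = Q/A = 0.0252/0.02602 = 0.9687 m/s; Re = 3.163e+04; ε/D = 0.000604; Haaland → f = 0.02447; ΔP_A = f(L/D)(ρV²/2) = 2531 Pa.
Pipe B: V = Q/A = 0.0252/0.005904 = 4.268 m/s; Re = 6.64e+04; ε/D = 0.00196; Haaland → f = 0.02556; ΔP_B = f(L/D)(ρV²/2) = 3.188e+04 Pa.
ΔP_A/ΔP_B = 2531/3.188e+04 = 0.0794.

ΔP_A/ΔP_B ≈ 0.0794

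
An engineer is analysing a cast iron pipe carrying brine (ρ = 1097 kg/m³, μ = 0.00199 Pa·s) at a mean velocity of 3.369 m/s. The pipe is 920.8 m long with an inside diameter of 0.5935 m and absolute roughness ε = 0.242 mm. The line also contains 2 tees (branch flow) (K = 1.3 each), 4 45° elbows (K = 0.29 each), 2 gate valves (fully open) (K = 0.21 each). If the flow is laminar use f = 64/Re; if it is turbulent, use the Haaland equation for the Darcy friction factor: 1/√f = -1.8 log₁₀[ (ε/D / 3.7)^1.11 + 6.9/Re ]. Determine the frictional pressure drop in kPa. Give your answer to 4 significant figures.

ΔP ≈ 185.0 kPa

Reynolds number Re = ρVD/μ = 1097 · 3.369 · 0.5935 / 0.00199 = 1.102e+06.
Re > 4000 → turbulent. Relative roughness ε/D = 0.000242/0.5935 = 0.000408. Haaland: 1/√f = -1.8 log₁₀[(0.000408/3.7)^1.11 + 6.9/1.102e+06] = -1.8 log₁₀[4.04e-05 + 6.26e-06] = 7.795, so f = 0.01646.
Total minor-loss coefficient ΣK = 2·1.3 + 4·0.29 + 2·0.21 = 4.18.
ΔP = [f·L/D + ΣK]·(ρV²/2) = [0.01646·920.8/0.5935 + 4.18]·(1097·3.369²/2) = [25.53 + 4.18]·6226 = 1.85e+05 Pa.
ΔP = 1.85e+05 Pa = 185.0 kPa.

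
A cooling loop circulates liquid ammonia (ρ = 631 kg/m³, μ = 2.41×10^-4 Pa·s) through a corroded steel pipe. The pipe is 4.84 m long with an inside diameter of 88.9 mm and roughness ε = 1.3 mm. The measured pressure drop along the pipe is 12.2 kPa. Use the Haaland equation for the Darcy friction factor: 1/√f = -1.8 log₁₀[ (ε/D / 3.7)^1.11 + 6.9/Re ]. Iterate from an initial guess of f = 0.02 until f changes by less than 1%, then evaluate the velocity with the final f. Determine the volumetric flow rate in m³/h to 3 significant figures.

Rearranging Darcy-Weisbach: V = √(2·ΔP·D/(f·L·ρ)). With ε/D = 0.0013/0.0889 = 0.0146, iterate starting from f = 0.02:
  f = 0.02 → V = √(2·1.22e+04·0.0889/(0.02·4.84·631)) = 5.959 m/s; Re = ρVD/μ = 1.387e+06; f → 0.04341
  f = 0.04341 → V = 4.045 m/s; Re = 9.415e+05; f → 0.04342
Converged (Δf/f < 1%). With the final f = 0.04342: V = √(2·1.22e+04·0.0889/(0.04342·4.84·631)) = 4.044 m/s.
Q = V·A = 4.044·(π/4·0.0889²) = 0.0251 m³/s = 90.4 m³/h.

Q ≈ 90.4 m³/h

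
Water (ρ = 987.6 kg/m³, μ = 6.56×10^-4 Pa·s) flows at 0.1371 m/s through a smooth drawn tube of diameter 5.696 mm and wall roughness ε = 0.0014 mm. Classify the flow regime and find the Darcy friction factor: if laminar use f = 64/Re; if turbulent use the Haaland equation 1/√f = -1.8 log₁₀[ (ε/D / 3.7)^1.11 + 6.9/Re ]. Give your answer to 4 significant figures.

Re = ρVD/μ = 987.6·0.1371·0.005696/0.000656 = 1176.
Re < 2300 → laminar, so f = 64/Re = 0.05444 (roughness is irrelevant in laminar flow).

f ≈ 0.05444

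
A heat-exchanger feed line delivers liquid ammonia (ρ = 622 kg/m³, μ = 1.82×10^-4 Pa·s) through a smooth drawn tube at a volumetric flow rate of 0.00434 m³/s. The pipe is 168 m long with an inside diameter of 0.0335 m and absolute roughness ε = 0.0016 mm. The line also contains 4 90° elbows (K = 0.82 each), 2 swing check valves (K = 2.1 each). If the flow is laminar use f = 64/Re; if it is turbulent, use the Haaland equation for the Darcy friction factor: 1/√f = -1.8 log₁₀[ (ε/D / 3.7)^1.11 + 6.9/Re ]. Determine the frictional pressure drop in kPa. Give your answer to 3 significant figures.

Cross-sectional area A = πD²/4 = π(0.0335)²/4 = 0.0008814 m²; mean velocity V = Q/A = 0.00434/0.0008814 = 4.924 m/s.
Reynolds number Re = ρVD/μ = 622 · 4.924 · 0.0335 / 0.000182 = 5.637e+05.
Re > 4000 → turbulent. Relative roughness ε/D = 1.6e-06/0.0335 = 4.78e-05. Haaland: 1/√f = -1.8 log₁₀[(4.78e-05/3.7)^1.11 + 6.9/5.637e+05] = -1.8 log₁₀[3.74e-06 + 1.22e-05] = 8.633, so f = 0.01342.
Total minor-loss coefficient ΣK = 4·0.82 + 2·2.1 = 7.48.
ΔP = [f·L/D + ΣK]·(ρV²/2) = [0.01342·168/0.0335 + 7.48]·(622·4.924²/2) = [67.28 + 7.48]·7540 = 5.637e+05 Pa.
ΔP = 5.637e+05 Pa = 564 kPa.

ΔP ≈ 564 kPa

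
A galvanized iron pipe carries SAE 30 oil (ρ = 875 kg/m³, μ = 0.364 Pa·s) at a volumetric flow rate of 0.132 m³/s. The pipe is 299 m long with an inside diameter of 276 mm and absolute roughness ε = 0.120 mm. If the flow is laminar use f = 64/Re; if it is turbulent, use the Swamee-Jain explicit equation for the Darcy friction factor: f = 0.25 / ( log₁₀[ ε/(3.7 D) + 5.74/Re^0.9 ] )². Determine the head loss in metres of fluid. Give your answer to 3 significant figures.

h_f ≈ 11.8 m

Cross-sectional area A = πD²/4 = π(0.276)²/4 = 0.05983 m²; mean velocity V = Q/A = 0.132/0.05983 = 2.206 m/s.
Reynolds number Re = ρVD/μ = 875 · 2.206 · 0.276 / 0.364 = 1464.
Re < 2300 → laminar flow, so f = 64/Re = 64/1464 = 0.04372 (the turbulent correlation is not needed).
Darcy-Weisbach: ΔP = f(L/D)(ρV²/2) = 0.04372·(299/0.276)·(875·2.206²/2) = 0.04372·1083·2130 = 1.009e+05 Pa.
Head loss h_f = ΔP/(ρg) = 1.009e+05/(875·9.81) = 11.8 m.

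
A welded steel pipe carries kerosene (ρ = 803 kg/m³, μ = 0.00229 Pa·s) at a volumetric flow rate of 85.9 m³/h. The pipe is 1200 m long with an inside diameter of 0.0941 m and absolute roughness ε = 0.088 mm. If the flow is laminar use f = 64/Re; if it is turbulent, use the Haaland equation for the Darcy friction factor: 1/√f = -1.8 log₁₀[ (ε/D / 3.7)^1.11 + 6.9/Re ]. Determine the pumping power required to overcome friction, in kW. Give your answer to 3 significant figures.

P ≈ 30.9 kW

Q = 85.9 m³/h = 85.9/3600 = 0.02386 m³/s.
Cross-sectional area A = πD²/4 = π(0.0941)²/4 = 0.006955 m²; mean velocity V = Q/A = 0.02386/0.006955 = 3.431 m/s.
Reynolds number Re = ρVD/μ = 803 · 3.431 · 0.0941 / 0.00229 = 1.132e+05.
Re > 4000 → turbulent. Relative roughness ε/D = 8.8e-05/0.0941 = 0.000935. Haaland: 1/√f = -1.8 log₁₀[(0.000935/3.7)^1.11 + 6.9/1.132e+05] = -1.8 log₁₀[0.000102 + 6.09e-05] = 6.82, so f = 0.0215.
Darcy-Weisbach: ΔP = f(L/D)(ρV²/2) = 0.0215·(1200/0.0941)·(803·3.431²/2) = 0.0215·1.275e+04·4726 = 1.296e+06 Pa.
Pumping power P = QΔP = 0.02386·1.296e+06 = 30920 W = 30.9 kW.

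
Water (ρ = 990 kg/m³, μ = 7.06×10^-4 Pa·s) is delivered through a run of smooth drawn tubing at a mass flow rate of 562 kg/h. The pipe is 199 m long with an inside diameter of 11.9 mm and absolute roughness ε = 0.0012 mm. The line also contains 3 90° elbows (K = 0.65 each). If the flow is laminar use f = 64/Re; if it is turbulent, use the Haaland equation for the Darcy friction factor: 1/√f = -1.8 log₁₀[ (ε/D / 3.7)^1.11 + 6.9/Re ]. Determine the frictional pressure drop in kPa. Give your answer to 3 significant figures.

ṁ = 562 kg/h = 562/3600 = 0.1561 kg/s.
A = πD²/4 = π(0.0119)²/4 = 0.0001112 m²; mean velocity V = ṁ/(ρA) = 0.1561/(990 · 0.0001112) = 1.418 m/s.
Reynolds number Re = ρVD/μ = 990 · 1.418 · 0.0119 / 0.000706 = 2.366e+04.
Re > 4000 → turbulent. Relative roughness ε/D = 1.2e-06/0.0119 = 0.000101. Haaland: 1/√f = -1.8 log₁₀[(0.000101/3.7)^1.11 + 6.9/2.366e+04] = -1.8 log₁₀[8.58e-06 + 0.000292] = 6.341, so f = 0.02487.
Total minor-loss coefficient ΣK = 3·0.65 = 1.95.
ΔP = [f·L/D + ΣK]·(ρV²/2) = [0.02487·199/0.0119 + 1.95]·(990·1.418²/2) = [416 + 1.95]·995 = 4.158e+05 Pa.
ΔP = 4.158e+05 Pa = 416 kPa.

ΔP ≈ 416 kPa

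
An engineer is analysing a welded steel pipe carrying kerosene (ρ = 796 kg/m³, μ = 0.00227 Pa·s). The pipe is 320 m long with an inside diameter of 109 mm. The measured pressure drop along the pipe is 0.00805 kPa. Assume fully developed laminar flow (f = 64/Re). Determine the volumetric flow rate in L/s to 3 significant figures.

Q ≈ 0.0384 L/s

For laminar flow, f = 64/Re with Re = ρVD/μ, so Darcy-Weisbach reduces to ΔP = 32μLV/D². Solving for V: V = ΔP·D²/(32μL) = 8.05·(0.109)²/(32·0.00227·320) = 0.004115 m/s.
Check: Re = ρVD/μ = 796·0.004115·0.109/0.00227 = 157.3 < 2300, so the laminar assumption holds.
Q = V·A = 0.004115·(π/4·0.109²) = 3.839e-05 m³/s = 0.0384 L/s.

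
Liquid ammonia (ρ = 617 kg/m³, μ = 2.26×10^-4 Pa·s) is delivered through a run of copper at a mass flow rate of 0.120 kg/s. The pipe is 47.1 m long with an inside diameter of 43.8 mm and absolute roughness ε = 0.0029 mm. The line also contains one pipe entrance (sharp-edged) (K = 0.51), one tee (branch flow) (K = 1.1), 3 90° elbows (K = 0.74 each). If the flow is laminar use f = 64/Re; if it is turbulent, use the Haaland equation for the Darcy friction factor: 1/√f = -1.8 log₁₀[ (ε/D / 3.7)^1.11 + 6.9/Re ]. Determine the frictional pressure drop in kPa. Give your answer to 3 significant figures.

ΔP ≈ 0.172 kPa

A = πD²/4 = π(0.0438)²/4 = 0.001507 m²; mean velocity V = ṁ/(ρA) = 0.12/(617 · 0.001507) = 0.1291 m/s.
Reynolds number Re = ρVD/μ = 617 · 0.1291 · 0.0438 / 0.000226 = 1.544e+04.
Re > 4000 → turbulent. Relative roughness ε/D = 2.9e-06/0.0438 = 6.62e-05. Haaland: 1/√f = -1.8 log₁₀[(6.62e-05/3.7)^1.11 + 6.9/1.544e+04] = -1.8 log₁₀[5.38e-06 + 0.000447] = 6.02, so f = 0.02759.
Total minor-loss coefficient ΣK = 1·0.51 + 1·1.1 + 3·0.74 = 3.83.
ΔP = [f·L/D + ΣK]·(ρV²/2) = [0.02759·47.1/0.0438 + 3.83]·(617·0.1291²/2) = [29.67 + 3.83]·5.14 = 172.2 Pa.
ΔP = 172.2 Pa = 0.172 kPa.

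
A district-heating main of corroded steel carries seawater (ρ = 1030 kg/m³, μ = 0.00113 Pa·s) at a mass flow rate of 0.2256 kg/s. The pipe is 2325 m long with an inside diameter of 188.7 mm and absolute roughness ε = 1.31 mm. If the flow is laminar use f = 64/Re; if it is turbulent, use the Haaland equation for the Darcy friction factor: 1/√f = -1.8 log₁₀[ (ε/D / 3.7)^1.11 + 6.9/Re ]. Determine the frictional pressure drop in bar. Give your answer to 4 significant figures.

A = πD²/4 = π(0.1887)²/4 = 0.02797 m²; mean velocity V = ṁ/(ρA) = 0.2256/(1030 · 0.02797) = 0.007832 m/s.
Reynolds number Re = ρVD/μ = 1030 · 0.007832 · 0.1887 / 0.00113 = 1347.
Re < 2300 → laminar flow, so f = 64/Re = 64/1347 = 0.04751 (the turbulent correlation is not needed).
Darcy-Weisbach: ΔP = f(L/D)(ρV²/2) = 0.04751·(2325/0.1887)·(1030·0.007832²/2) = 0.04751·1.232e+04·0.03159 = 18.49 Pa.
ΔP = 18.49 Pa = 1.849×10^-4 bar.

ΔP ≈ 1.849×10^-4 bar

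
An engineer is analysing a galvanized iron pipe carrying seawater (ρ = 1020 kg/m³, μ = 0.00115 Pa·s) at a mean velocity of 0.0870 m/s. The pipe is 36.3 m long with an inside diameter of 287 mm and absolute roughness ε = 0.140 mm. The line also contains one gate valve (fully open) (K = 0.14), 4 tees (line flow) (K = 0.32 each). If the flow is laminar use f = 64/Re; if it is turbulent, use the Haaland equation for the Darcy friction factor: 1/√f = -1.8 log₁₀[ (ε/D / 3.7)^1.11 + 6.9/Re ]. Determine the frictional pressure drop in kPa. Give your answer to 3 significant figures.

ΔP ≈ 0.0182 kPa

Reynolds number Re = ρVD/μ = 1020 · 0.087 · 0.287 / 0.00115 = 2.215e+04.
Re > 4000 → turbulent. Relative roughness ε/D = 0.00014/0.287 = 0.000488. Haaland: 1/√f = -1.8 log₁₀[(0.000488/3.7)^1.11 + 6.9/2.215e+04] = -1.8 log₁₀[4.93e-05 + 0.000312] = 6.197, so f = 0.02604.
Total minor-loss coefficient ΣK = 1·0.14 + 4·0.32 = 1.42.
ΔP = [f·L/D + ΣK]·(ρV²/2) = [0.02604·36.3/0.287 + 1.42]·(1020·0.087²/2) = [3.294 + 1.42]·3.86 = 18.2 Pa.
ΔP = 18.2 Pa = 0.0182 kPa.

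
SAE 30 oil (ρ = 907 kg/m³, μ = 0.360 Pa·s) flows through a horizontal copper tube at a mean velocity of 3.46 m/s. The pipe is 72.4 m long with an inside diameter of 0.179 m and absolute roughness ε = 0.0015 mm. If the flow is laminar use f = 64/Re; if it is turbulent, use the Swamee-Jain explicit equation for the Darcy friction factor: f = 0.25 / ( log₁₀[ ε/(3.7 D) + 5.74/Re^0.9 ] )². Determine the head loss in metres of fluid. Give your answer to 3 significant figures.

h_f ≈ 10.1 m

Reynolds number Re = ρVD/μ = 907 · 3.46 · 0.179 / 0.36 = 1560.
Re < 2300 → laminar flow, so f = 64/Re = 64/1560 = 0.04102 (the turbulent correlation is not needed).
Darcy-Weisbach: ΔP = f(L/D)(ρV²/2) = 0.04102·(72.4/0.179)·(907·3.46²/2) = 0.04102·404.5·5429 = 9.007e+04 Pa.
Head loss h_f = ΔP/(ρg) = 9.007e+04/(907·9.81) = 10.1 m.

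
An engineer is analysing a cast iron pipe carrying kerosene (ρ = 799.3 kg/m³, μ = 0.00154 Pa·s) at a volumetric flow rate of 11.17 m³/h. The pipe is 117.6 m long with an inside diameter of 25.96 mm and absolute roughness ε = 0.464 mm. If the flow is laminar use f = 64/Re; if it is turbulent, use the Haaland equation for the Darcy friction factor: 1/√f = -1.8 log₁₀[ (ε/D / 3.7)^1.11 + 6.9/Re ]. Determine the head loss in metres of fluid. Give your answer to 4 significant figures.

Q = 11.17 m³/h = 11.17/3600 = 0.003103 m³/s.
Cross-sectional area A = πD²/4 = π(0.02596)²/4 = 0.0005293 m²; mean velocity V = Q/A = 0.003103/0.0005293 = 5.862 m/s.
Reynolds number Re = ρVD/μ = 799.3 · 5.862 · 0.02596 / 0.00154 = 7.899e+04.
Re > 4000 → turbulent. Relative roughness ε/D = 0.000464/0.02596 = 0.0179. Haaland: 1/√f = -1.8 log₁₀[(0.0179/3.7)^1.11 + 6.9/7.899e+04] = -1.8 log₁₀[0.00269 + 8.74e-05] = 4.602, so f = 0.04721.
Darcy-Weisbach: ΔP = f(L/D)(ρV²/2) = 0.04721·(117.6/0.02596)·(799.3·5.862²/2) = 0.04721·4530·1.373e+04 = 2.937e+06 Pa.
Head loss h_f = ΔP/(ρg) = 2.937e+06/(799.3·9.81) = 374.6 m.

h_f ≈ 374.6 m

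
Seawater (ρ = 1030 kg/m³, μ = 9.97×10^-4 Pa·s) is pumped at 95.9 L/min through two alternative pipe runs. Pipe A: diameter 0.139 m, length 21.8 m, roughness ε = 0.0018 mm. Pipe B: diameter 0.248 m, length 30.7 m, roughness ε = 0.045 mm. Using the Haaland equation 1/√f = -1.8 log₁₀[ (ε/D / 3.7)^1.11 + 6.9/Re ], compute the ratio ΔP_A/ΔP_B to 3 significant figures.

Pipe A: V = Q/A = 0.001598/0.01517 = 0.1053 m/s; Re = 1.513e+04; ε/D = 1.29e-05; Haaland → f = 0.02767; ΔP_A = f(L/D)(ρV²/2) = 24.79 Pa.
Pipe B: V = Q/A = 0.001598/0.04831 = 0.03309 m/s; Re = 8478; ε/D = 0.000181; Haaland → f = 0.03252; ΔP_B = f(L/D)(ρV²/2) = 2.27 Pa.
ΔP_A/ΔP_B = 24.79/2.27 = 10.9.

ΔP_A/ΔP_B ≈ 10.9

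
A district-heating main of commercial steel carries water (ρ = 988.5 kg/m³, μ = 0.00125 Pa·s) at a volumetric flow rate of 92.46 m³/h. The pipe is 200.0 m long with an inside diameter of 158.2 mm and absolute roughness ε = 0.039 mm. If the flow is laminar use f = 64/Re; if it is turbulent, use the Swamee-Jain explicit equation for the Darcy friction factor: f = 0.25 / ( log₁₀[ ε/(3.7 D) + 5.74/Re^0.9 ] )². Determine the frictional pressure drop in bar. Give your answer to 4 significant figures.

ΔP ≈ 0.1910 bar

Q = 92.46 m³/h = 92.46/3600 = 0.02568 m³/s.
Cross-sectional area A = πD²/4 = π(0.1582)²/4 = 0.01966 m²; mean velocity V = Q/A = 0.02568/0.01966 = 1.307 m/s.
Reynolds number Re = ρVD/μ = 988.5 · 1.307 · 0.1582 / 0.00125 = 1.635e+05.
Re > 4000 → turbulent. Relative roughness ε/D = 3.9e-05/0.1582 = 0.000247. Swamee-Jain: f = 0.25/(log₁₀[0.000247/3.7 + 5.74/1.635e+05^0.9])² = 0.25/(log₁₀[6.66e-05 + 0.000117])² = 0.25/(-3.737)² = 0.0179.
Darcy-Weisbach: ΔP = f(L/D)(ρV²/2) = 0.0179·(200/0.1582)·(988.5·1.307²/2) = 0.0179·1264·843.8 = 1.91e+04 Pa.
ΔP = 1.91e+04 Pa = 0.1910 bar.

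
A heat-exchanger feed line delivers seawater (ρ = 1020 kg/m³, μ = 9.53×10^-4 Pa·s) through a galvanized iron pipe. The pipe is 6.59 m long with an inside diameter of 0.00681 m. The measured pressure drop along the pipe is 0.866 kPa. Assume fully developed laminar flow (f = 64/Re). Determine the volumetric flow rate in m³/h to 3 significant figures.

For laminar flow, f = 64/Re with Re = ρVD/μ, so Darcy-Weisbach reduces to ΔP = 32μLV/D². Solving for V: V = ΔP·D²/(32μL) = 866·(0.00681)²/(32·0.000953·6.59) = 0.1998 m/s.
Check: Re = ρVD/μ = 1020·0.1998·0.00681/0.000953 = 1457 < 2300, so the laminar assumption holds.
Q = V·A = 0.1998·(π/4·0.00681²) = 7.279e-06 m³/s = 0.0262 m³/h.

Q ≈ 0.0262 m³/h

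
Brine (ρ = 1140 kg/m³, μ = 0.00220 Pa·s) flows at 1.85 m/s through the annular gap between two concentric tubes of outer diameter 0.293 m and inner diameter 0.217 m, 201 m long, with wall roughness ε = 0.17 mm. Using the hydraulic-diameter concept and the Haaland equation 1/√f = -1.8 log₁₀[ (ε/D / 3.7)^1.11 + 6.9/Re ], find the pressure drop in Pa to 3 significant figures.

ΔP ≈ 134000 Pa

Hydraulic diameter D_h = 4A/P = D_o - D_i = 0.293 - 0.217 = 0.076 m.
Re = ρVD_h/μ = 1140·1.85·0.076/0.0022 = 7.286e+04.
ε/D_h = 0.00017/0.076 = 0.00224; Haaland gives 1/√f = -1.8 log₁₀[0.000268+9.47e-05] = 6.194, so f = 0.02607.
ΔP = f(L/D_h)(ρV²/2) = 0.02607·201/0.076·1951 = 1.345e+05 Pa.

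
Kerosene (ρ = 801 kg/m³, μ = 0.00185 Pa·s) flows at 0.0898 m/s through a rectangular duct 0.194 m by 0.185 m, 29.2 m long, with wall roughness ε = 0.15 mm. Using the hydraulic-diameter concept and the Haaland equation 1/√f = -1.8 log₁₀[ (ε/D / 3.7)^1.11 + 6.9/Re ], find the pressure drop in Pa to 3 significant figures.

ΔP ≈ 17.2 Pa

Hydraulic diameter D_h = 4A/P = 4·(0.194·0.185)/(2·(0.194+0.185)) = 0.1436/0.758 = 0.1894 m.
Re = ρVD_h/μ = 801·0.0898·0.1894/0.00185 = 7364.
ε/D_h = 0.00015/0.1894 = 0.000792; Haaland gives 1/√f = -1.8 log₁₀[8.45e-05+0.000937] = 5.383, so f = 0.03451.
ΔP = f(L/D_h)(ρV²/2) = 0.03451·29.2/0.1894·3.23 = 17.18 Pa.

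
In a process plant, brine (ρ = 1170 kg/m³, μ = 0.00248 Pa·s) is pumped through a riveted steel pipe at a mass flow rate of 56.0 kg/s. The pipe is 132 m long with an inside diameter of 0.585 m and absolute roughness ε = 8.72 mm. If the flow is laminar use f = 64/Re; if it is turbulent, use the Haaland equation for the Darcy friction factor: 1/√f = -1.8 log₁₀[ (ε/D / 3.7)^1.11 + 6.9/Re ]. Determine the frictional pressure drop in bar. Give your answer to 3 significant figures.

A = πD²/4 = π(0.585)²/4 = 0.2688 m²; mean velocity V = ṁ/(ρA) = 56/(1170 · 0.2688) = 0.1781 m/s.
Reynolds number Re = ρVD/μ = 1170 · 0.1781 · 0.585 / 0.00248 = 4.915e+04.
Re > 4000 → turbulent. Relative roughness ε/D = 0.00872/0.585 = 0.0149. Haaland: 1/√f = -1.8 log₁₀[(0.0149/3.7)^1.11 + 6.9/4.915e+04] = -1.8 log₁₀[0.0022 + 0.00014] = 4.736, so f = 0.04458.
Darcy-Weisbach: ΔP = f(L/D)(ρV²/2) = 0.04458·(132/0.585)·(1170·0.1781²/2) = 0.04458·225.6·18.55 = 186.6 Pa.
ΔP = 186.6 Pa = 0.00187 bar.

ΔP ≈ 0.00187 bar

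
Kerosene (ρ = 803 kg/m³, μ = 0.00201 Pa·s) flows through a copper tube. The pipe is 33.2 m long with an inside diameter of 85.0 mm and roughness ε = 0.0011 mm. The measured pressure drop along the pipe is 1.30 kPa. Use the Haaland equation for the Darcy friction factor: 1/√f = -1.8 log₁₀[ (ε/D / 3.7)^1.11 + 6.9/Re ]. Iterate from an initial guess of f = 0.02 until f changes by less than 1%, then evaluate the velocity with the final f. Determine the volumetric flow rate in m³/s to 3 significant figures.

Rearranging Darcy-Weisbach: V = √(2·ΔP·D/(f·L·ρ)). With ε/D = 1.1e-06/0.085 = 1.29e-05, iterate starting from f = 0.02:
  f = 0.02 → V = √(2·1300·0.085/(0.02·33.2·803)) = 0.6438 m/s; Re = ρVD/μ = 2.186e+04; f → 0.0252
  f = 0.0252 → V = 0.5735 m/s; Re = 1.948e+04; f → 0.02594
  f = 0.02594 → V = 0.5653 m/s; Re = 1.92e+04; f → 0.02603
Converged (Δf/f < 1%). With the final f = 0.02603: V = √(2·1300·0.085/(0.02603·33.2·803)) = 0.5643 m/s.
Q = V·A = 0.5643·(π/4·0.085²) = 0.003202 m³/s = 0.00320 m³/s.

Q ≈ 0.00320 m³/s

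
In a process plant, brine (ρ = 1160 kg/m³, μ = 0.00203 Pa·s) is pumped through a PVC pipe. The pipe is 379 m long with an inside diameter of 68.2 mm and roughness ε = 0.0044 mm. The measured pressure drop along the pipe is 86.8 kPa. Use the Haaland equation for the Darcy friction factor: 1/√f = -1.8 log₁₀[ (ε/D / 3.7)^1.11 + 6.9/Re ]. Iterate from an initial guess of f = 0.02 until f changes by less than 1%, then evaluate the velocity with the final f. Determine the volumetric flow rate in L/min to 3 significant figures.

Q ≈ 245 L/min

Rearranging Darcy-Weisbach: V = √(2·ΔP·D/(f·L·ρ)). With ε/D = 4.4e-06/0.0682 = 6.45e-05, iterate starting from f = 0.02:
  f = 0.02 → V = √(2·8.68e+04·0.0682/(0.02·379·1160)) = 1.16 m/s; Re = ρVD/μ = 4.522e+04; f → 0.02135
  f = 0.02135 → V = 1.123 m/s; Re = 4.377e+04; f → 0.02151
Converged (Δf/f < 1%). With the final f = 0.02151: V = √(2·8.68e+04·0.0682/(0.02151·379·1160)) = 1.119 m/s.
Q = V·A = 1.119·(π/4·0.0682²) = 0.004088 m³/s = 245 L/min.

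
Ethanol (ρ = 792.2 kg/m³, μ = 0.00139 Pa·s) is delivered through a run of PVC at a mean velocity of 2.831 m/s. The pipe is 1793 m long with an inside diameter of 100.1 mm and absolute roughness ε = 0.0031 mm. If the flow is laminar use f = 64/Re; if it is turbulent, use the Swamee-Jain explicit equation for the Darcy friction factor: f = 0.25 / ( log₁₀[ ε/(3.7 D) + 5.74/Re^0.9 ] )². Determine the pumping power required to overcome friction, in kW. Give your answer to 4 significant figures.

Reynolds number Re = ρVD/μ = 792.2 · 2.831 · 0.1001 / 0.00139 = 1.615e+05.
Re > 4000 → turbulent. Relative roughness ε/D = 3.1e-06/0.1001 = 3.1e-05. Swamee-Jain: f = 0.25/(log₁₀[3.1e-05/3.7 + 5.74/1.615e+05^0.9])² = 0.25/(log₁₀[8.37e-06 + 0.000118])² = 0.25/(-3.899)² = 0.01645.
Darcy-Weisbach: ΔP = f(L/D)(ρV²/2) = 0.01645·(1793/0.1001)·(792.2·2.831²/2) = 0.01645·1.791e+04·3175 = 9.353e+05 Pa.
Q = V·A = 2.831·0.00787 = 0.02228 m³/s.
Pumping power P = QΔP = 0.02228·9.353e+05 = 20837 W = 20.84 kW.

P ≈ 20.84 kW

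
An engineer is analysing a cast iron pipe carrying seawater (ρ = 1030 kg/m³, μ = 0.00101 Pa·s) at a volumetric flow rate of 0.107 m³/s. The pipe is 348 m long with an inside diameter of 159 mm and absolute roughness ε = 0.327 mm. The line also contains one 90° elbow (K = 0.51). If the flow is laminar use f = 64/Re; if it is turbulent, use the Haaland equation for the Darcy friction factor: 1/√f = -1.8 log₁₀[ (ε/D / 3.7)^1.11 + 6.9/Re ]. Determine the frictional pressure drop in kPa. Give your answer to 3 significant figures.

ΔP ≈ 787 kPa

Cross-sectional area A = πD²/4 = π(0.159)²/4 = 0.01986 m²; mean velocity V = Q/A = 0.107/0.01986 = 5.389 m/s.
Reynolds number Re = ρVD/μ = 1030 · 5.389 · 0.159 / 0.00101 = 8.738e+05.
Re > 4000 → turbulent. Relative roughness ε/D = 0.000327/0.159 = 0.00206. Haaland: 1/√f = -1.8 log₁₀[(0.00206/3.7)^1.11 + 6.9/8.738e+05] = -1.8 log₁₀[0.000244 + 7.9e-06] = 6.479, so f = 0.02382.
Total minor-loss coefficient ΣK = 1·0.51 = 0.51.
ΔP = [f·L/D + ΣK]·(ρV²/2) = [0.02382·348/0.159 + 0.51]·(1030·5.389²/2) = [52.14 + 0.51]·1.496e+04 = 7.875e+05 Pa.
ΔP = 7.875e+05 Pa = 787 kPa.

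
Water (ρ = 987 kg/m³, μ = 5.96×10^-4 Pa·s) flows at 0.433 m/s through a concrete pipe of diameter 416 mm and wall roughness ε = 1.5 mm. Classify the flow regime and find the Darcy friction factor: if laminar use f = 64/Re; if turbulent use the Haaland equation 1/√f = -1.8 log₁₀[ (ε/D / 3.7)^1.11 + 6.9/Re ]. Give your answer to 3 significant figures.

f ≈ 0.0280

Re = ρVD/μ = 987·0.433·0.416/0.000596 = 2.983e+05.
Re > 4000 → turbulent. ε/D = 0.0015/0.416 = 0.00361; Haaland: 1/√f = -1.8 log₁₀[0.000455 + 2.31e-05] = 5.978, so f = 0.02799.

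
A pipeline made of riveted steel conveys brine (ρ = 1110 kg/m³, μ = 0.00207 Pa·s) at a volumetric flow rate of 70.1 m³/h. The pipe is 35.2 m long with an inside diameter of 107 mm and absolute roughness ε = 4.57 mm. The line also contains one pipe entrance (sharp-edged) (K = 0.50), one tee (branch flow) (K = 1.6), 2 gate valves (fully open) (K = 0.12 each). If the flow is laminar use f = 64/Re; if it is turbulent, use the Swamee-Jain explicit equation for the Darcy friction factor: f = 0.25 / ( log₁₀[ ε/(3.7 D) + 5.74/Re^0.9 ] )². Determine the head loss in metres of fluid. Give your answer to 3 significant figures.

h_f ≈ 5.83 m

Q = 70.1 m³/h = 70.1/3600 = 0.01947 m³/s.
Cross-sectional area A = πD²/4 = π(0.107)²/4 = 0.008992 m²; mean velocity V = Q/A = 0.01947/0.008992 = 2.165 m/s.
Reynolds number Re = ρVD/μ = 1110 · 2.165 · 0.107 / 0.00207 = 1.242e+05.
Re > 4000 → turbulent. Relative roughness ε/D = 0.00457/0.107 = 0.0427. Swamee-Jain: f = 0.25/(log₁₀[0.0427/3.7 + 5.74/1.242e+05^0.9])² = 0.25/(log₁₀[0.0115 + 0.000149])² = 0.25/(-1.932)² = 0.06697.
Total minor-loss coefficient ΣK = 1·0.5 + 1·1.6 + 2·0.12 = 2.34.
ΔP = [f·L/D + ΣK]·(ρV²/2) = [0.06697·35.2/0.107 + 2.34]·(1110·2.165²/2) = [22.03 + 2.34]·2603 = 6.343e+04 Pa.
Head loss h_f = ΔP/(ρg) = 6.343e+04/(1110·9.81) = 5.83 m.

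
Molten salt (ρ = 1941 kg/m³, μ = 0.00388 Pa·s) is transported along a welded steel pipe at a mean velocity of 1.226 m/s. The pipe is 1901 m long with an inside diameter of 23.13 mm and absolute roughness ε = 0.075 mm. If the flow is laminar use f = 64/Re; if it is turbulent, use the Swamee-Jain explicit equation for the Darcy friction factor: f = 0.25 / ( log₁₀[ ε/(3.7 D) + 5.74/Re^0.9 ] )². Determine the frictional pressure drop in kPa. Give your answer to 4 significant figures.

Reynolds number Re = ρVD/μ = 1941 · 1.226 · 0.02313 / 0.00388 = 1.419e+04.
Re > 4000 → turbulent. Relative roughness ε/D = 7.5e-05/0.02313 = 0.00324. Swamee-Jain: f = 0.25/(log₁₀[0.00324/3.7 + 5.74/1.419e+04^0.9])² = 0.25/(log₁₀[0.000876 + 0.00105])² = 0.25/(-2.715)² = 0.03392.
Darcy-Weisbach: ΔP = f(L/D)(ρV²/2) = 0.03392·(1901/0.02313)·(1941·1.226²/2) = 0.03392·8.219e+04·1459 = 4.067e+06 Pa.
ΔP = 4.067e+06 Pa = 4067 kPa.

ΔP ≈ 4067 kPa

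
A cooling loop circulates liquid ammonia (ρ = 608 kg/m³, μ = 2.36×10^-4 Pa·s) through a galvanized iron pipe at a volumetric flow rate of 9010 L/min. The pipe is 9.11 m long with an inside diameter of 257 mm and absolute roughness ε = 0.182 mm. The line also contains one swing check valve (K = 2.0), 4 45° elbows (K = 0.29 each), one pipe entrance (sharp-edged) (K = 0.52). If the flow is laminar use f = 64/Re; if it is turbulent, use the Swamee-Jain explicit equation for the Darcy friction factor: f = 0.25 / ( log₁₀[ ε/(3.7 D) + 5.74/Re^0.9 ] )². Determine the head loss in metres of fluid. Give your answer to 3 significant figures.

h_f ≈ 1.85 m

Q = 9010 L/min = 9010/60000 = 0.1502 m³/s.
Cross-sectional area A = πD²/4 = π(0.257)²/4 = 0.05187 m²; mean velocity V = Q/A = 0.1502/0.05187 = 2.895 m/s.
Reynolds number Re = ρVD/μ = 608 · 2.895 · 0.257 / 0.000236 = 1.917e+06.
Re > 4000 → turbulent. Relative roughness ε/D = 0.000182/0.257 = 0.000708. Swamee-Jain: f = 0.25/(log₁₀[0.000708/3.7 + 5.74/1.917e+06^0.9])² = 0.25/(log₁₀[0.000191 + 1.27e-05])² = 0.25/(-3.69)² = 0.01836.
Total minor-loss coefficient ΣK = 1·2 + 4·0.29 + 1·0.52 = 3.68.
ΔP = [f·L/D + ΣK]·(ρV²/2) = [0.01836·9.11/0.257 + 3.68]·(608·2.895²/2) = [0.6508 + 3.68]·2547 = 1.103e+04 Pa.
Head loss h_f = ΔP/(ρg) = 1.103e+04/(608·9.81) = 1.85 m.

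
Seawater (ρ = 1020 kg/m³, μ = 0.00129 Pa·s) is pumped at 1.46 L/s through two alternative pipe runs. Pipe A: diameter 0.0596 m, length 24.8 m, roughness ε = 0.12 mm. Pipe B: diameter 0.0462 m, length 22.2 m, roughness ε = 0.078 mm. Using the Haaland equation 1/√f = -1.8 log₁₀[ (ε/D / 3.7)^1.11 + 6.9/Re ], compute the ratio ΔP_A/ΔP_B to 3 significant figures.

Pipe A: V = Q/A = 0.00146/0.00279 = 0.5233 m/s; Re = 2.466e+04; ε/D = 0.00201; Haaland → f = 0.02859; ΔP_A = f(L/D)(ρV²/2) = 1661 Pa.
Pipe B: V = Q/A = 0.00146/0.001676 = 0.8709 m/s; Re = 3.181e+04; ε/D = 0.00169; Haaland → f = 0.02695; ΔP_B = f(L/D)(ρV²/2) = 5009 Pa.
ΔP_A/ΔP_B = 1661/5009 = 0.332.

ΔP_A/ΔP_B ≈ 0.332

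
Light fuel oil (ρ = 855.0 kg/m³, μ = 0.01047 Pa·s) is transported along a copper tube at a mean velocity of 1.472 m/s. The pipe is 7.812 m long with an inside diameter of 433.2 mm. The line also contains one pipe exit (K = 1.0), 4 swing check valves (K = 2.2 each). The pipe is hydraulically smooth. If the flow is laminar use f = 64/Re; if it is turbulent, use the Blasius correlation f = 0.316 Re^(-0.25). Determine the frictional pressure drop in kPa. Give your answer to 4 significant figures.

ΔP ≈ 9.427 kPa

Reynolds number Re = ρVD/μ = 855 · 1.472 · 0.4332 / 0.0105 = 5.207e+04.
Re > 4000 → turbulent. Smooth-pipe (Blasius): f = 0.316 Re^(-0.25) = 0.316/(5.207e+04)^0.25 = 0.02092.
Total minor-loss coefficient ΣK = 1·1 + 4·2.2 = 9.8.
ΔP = [f·L/D + ΣK]·(ρV²/2) = [0.02092·7.812/0.4332 + 9.8]·(855·1.472²/2) = [0.3772 + 9.8]·926.3 = 9427 Pa.
ΔP = 9427 Pa = 9.427 kPa.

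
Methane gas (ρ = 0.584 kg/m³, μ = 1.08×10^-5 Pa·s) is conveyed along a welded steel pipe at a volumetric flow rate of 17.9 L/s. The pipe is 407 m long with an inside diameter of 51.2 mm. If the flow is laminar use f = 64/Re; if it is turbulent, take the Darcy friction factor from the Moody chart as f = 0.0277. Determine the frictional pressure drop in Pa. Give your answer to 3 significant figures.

ΔP ≈ 4860 Pa

Q = 17.9 L/s = 17.9/1000 = 0.0179 m³/s.
Cross-sectional area A = πD²/4 = π(0.0512)²/4 = 0.002059 m²; mean velocity V = Q/A = 0.0179/0.002059 = 8.694 m/s.
Reynolds number Re = ρVD/μ = 0.584 · 8.694 · 0.0512 / 1.08e-05 = 2.407e+04.
Re > 4000 → turbulent; use the Moody-chart value f = 0.0277.
Darcy-Weisbach: ΔP = f(L/D)(ρV²/2) = 0.0277·(407/0.0512)·(0.584·8.694²/2) = 0.0277·7949·22.07 = 4860 Pa.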